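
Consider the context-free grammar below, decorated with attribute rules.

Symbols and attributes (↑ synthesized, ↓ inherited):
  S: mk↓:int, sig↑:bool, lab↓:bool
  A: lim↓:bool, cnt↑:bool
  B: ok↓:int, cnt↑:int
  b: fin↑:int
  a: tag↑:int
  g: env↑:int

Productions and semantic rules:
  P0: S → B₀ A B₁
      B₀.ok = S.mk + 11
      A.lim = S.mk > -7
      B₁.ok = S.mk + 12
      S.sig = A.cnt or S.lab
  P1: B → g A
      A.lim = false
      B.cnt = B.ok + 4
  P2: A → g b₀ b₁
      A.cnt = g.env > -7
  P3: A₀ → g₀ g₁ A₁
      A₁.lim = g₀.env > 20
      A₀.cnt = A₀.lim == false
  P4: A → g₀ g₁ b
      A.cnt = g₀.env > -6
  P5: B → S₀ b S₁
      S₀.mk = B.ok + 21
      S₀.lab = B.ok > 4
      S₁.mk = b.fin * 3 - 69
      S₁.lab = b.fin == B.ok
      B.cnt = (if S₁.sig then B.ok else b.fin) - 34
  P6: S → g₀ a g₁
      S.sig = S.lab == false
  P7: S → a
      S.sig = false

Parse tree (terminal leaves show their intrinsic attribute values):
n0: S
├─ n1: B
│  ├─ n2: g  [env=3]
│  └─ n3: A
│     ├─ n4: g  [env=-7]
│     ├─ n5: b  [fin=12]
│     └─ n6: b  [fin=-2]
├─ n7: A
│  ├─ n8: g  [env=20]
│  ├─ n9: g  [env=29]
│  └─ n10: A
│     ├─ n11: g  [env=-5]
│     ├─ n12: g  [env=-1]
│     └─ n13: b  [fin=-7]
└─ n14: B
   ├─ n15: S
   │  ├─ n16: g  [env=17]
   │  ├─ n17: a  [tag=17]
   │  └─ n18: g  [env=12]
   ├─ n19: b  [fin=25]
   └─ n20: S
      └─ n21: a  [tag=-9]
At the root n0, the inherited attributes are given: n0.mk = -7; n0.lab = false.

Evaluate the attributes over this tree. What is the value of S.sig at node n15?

false

1. n0.mk = -7  [given at root]
2. n0.lab = false  [given at root]
3. n1.ok = 4  [S.mk + 11]
4. n2.env = 3  [terminal]
5. n3.lim = false  [false]
6. n4.env = -7  [terminal]
7. n5.fin = 12  [terminal]
8. n6.fin = -2  [terminal]
9. n3.cnt = false  [g.env > -7]
10. n1.cnt = 8  [B.ok + 4]
11. n7.lim = false  [S.mk > -7]
12. n8.env = 20  [terminal]
13. n9.env = 29  [terminal]
14. n10.lim = false  [g₀.env > 20]
15. n11.env = -5  [terminal]
16. n12.env = -1  [terminal]
17. n13.fin = -7  [terminal]
18. n10.cnt = true  [g₀.env > -6]
19. n7.cnt = true  [A₀.lim == false]
20. n14.ok = 5  [S.mk + 12]
21. n15.mk = 26  [B.ok + 21]
22. n15.lab = true  [B.ok > 4]
23. n16.env = 17  [terminal]
24. n17.tag = 17  [terminal]
25. n18.env = 12  [terminal]
26. n15.sig = false  [S.lab == false]
27. n19.fin = 25  [terminal]
28. n20.mk = 6  [b.fin * 3 - 69]
29. n20.lab = false  [b.fin == B.ok]
30. n21.tag = -9  [terminal]
31. n20.sig = false  [false]
32. n14.cnt = -9  [(if S₁.sig then B.ok else b.fin) - 34]
33. n0.sig = true  [A.cnt or S.lab]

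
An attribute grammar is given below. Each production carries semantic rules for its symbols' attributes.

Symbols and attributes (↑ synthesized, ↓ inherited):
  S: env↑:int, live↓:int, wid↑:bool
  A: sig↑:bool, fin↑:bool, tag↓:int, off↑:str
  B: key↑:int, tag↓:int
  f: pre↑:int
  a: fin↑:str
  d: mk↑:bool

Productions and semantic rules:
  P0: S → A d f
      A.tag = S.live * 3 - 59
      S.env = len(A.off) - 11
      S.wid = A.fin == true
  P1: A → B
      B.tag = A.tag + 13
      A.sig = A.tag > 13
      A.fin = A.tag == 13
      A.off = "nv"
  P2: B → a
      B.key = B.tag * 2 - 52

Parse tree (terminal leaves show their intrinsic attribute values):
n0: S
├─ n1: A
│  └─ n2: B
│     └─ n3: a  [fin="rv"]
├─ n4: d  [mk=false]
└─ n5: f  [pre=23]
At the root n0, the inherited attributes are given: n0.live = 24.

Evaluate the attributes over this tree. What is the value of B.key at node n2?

0

1. n0.live = 24  [given at root]
2. n1.tag = 13  [S.live * 3 - 59]
3. n2.tag = 26  [A.tag + 13]
4. n3.fin = "rv"  [terminal]
5. n2.key = 0  [B.tag * 2 - 52]
6. n1.sig = false  [A.tag > 13]
7. n1.fin = true  [A.tag == 13]
8. n1.off = "nv"  ["nv"]
9. n4.mk = false  [terminal]
10. n5.pre = 23  [terminal]
11. n0.env = -9  [len(A.off) - 11]
12. n0.wid = true  [A.fin == true]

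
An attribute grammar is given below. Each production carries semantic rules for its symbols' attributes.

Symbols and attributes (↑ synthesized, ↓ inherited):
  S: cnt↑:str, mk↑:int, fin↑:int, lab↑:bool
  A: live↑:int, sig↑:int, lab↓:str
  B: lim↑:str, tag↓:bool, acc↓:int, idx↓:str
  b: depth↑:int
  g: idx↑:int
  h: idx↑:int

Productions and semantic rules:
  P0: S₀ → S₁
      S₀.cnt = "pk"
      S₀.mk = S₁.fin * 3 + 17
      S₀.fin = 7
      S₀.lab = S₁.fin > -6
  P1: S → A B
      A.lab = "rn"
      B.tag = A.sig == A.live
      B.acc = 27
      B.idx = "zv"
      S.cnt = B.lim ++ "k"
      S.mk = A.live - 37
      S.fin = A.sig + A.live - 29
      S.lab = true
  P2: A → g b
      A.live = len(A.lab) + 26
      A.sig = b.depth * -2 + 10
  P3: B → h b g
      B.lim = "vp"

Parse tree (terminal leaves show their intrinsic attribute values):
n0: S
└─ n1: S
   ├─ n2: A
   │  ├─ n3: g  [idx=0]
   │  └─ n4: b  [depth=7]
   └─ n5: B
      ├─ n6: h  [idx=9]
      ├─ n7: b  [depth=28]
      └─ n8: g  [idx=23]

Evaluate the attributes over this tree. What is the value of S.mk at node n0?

1. n2.lab = "rn"  ["rn"]
2. n3.idx = 0  [terminal]
3. n4.depth = 7  [terminal]
4. n2.live = 28  [len(A.lab) + 26]
5. n2.sig = -4  [b.depth * -2 + 10]
6. n5.tag = false  [A.sig == A.live]
7. n5.acc = 27  [27]
8. n5.idx = "zv"  ["zv"]
9. n6.idx = 9  [terminal]
10. n7.depth = 28  [terminal]
11. n8.idx = 23  [terminal]
12. n5.lim = "vp"  ["vp"]
13. n1.cnt = "vpk"  [B.lim ++ "k"]
14. n1.mk = -9  [A.live - 37]
15. n1.fin = -5  [A.sig + A.live - 29]
16. n1.lab = true  [true]
17. n0.cnt = "pk"  ["pk"]
18. n0.mk = 2  [S₁.fin * 3 + 17]
19. n0.fin = 7  [7]
20. n0.lab = true  [S₁.fin > -6]

2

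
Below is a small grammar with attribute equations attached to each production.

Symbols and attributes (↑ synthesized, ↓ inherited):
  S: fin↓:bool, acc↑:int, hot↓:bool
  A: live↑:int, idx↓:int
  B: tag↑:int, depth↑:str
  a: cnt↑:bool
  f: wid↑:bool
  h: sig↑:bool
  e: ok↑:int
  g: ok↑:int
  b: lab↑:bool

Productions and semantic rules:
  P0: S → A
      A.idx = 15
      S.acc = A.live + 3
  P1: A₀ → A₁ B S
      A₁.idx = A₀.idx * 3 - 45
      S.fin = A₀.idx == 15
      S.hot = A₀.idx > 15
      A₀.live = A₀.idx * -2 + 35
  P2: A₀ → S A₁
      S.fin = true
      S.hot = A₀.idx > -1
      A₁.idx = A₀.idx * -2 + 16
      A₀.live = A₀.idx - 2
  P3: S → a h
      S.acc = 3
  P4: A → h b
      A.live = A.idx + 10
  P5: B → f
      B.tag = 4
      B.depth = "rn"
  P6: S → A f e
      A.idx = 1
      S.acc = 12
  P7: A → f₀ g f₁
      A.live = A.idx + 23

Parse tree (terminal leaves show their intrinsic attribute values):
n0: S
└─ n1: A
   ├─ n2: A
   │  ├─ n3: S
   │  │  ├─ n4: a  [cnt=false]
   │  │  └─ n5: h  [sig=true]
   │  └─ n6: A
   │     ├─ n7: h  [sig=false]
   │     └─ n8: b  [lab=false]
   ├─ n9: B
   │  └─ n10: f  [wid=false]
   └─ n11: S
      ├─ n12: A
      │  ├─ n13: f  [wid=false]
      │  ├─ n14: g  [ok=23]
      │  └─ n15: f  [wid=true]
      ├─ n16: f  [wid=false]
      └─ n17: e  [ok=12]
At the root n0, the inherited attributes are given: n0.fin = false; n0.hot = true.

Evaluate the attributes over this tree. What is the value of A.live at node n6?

26

1. n0.fin = false  [given at root]
2. n0.hot = true  [given at root]
3. n1.idx = 15  [15]
4. n2.idx = 0  [A₀.idx * 3 - 45]
5. n3.fin = true  [true]
6. n3.hot = true  [A₀.idx > -1]
7. n4.cnt = false  [terminal]
8. n5.sig = true  [terminal]
9. n3.acc = 3  [3]
10. n6.idx = 16  [A₀.idx * -2 + 16]
11. n7.sig = false  [terminal]
12. n8.lab = false  [terminal]
13. n6.live = 26  [A.idx + 10]
14. n2.live = -2  [A₀.idx - 2]
15. n10.wid = false  [terminal]
16. n9.tag = 4  [4]
17. n9.depth = "rn"  ["rn"]
18. n11.fin = true  [A₀.idx == 15]
19. n11.hot = false  [A₀.idx > 15]
20. n12.idx = 1  [1]
21. n13.wid = false  [terminal]
22. n14.ok = 23  [terminal]
23. n15.wid = true  [terminal]
24. n12.live = 24  [A.idx + 23]
25. n16.wid = false  [terminal]
26. n17.ok = 12  [terminal]
27. n11.acc = 12  [12]
28. n1.live = 5  [A₀.idx * -2 + 35]
29. n0.acc = 8  [A.live + 3]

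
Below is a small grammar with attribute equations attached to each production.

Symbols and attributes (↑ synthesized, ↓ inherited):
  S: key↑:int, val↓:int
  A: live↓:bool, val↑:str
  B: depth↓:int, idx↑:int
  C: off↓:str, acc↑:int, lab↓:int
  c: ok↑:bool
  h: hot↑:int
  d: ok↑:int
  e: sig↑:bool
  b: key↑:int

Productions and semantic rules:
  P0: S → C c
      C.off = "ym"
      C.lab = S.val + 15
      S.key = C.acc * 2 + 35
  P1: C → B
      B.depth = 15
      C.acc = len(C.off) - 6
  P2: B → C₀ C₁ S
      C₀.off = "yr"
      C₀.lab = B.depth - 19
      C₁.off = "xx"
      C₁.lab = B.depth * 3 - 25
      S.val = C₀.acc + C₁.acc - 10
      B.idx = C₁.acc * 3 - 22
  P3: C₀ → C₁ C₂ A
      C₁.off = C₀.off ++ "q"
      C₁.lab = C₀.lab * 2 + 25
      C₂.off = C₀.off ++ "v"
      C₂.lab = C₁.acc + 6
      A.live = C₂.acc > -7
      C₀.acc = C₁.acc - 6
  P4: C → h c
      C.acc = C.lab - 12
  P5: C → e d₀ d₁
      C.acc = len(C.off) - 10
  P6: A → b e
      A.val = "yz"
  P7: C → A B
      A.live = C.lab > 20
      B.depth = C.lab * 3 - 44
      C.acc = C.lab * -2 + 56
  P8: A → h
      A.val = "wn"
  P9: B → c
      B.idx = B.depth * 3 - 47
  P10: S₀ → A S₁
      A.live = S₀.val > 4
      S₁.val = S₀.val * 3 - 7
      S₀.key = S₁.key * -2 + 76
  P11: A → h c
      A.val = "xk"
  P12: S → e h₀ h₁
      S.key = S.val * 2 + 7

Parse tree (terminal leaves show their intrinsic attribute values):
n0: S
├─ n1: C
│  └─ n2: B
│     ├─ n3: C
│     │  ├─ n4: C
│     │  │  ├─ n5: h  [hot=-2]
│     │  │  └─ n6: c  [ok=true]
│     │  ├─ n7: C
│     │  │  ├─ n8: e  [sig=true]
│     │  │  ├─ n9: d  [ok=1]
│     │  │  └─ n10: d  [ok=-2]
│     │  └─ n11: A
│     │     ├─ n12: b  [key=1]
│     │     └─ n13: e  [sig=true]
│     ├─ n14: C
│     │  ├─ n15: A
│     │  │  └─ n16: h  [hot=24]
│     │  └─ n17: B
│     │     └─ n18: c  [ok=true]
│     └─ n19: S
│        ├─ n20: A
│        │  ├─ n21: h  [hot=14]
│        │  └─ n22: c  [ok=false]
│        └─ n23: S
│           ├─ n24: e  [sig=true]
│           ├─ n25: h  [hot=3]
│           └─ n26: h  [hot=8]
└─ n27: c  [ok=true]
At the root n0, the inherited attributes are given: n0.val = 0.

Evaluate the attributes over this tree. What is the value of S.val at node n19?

5

1. n0.val = 0  [given at root]
2. n1.off = "ym"  ["ym"]
3. n1.lab = 15  [S.val + 15]
4. n2.depth = 15  [15]
5. n3.off = "yr"  ["yr"]
6. n3.lab = -4  [B.depth - 19]
7. n4.off = "yrq"  [C₀.off ++ "q"]
8. n4.lab = 17  [C₀.lab * 2 + 25]
9. n5.hot = -2  [terminal]
10. n6.ok = true  [terminal]
11. n4.acc = 5  [C.lab - 12]
12. n7.off = "yrv"  [C₀.off ++ "v"]
13. n7.lab = 11  [C₁.acc + 6]
14. n8.sig = true  [terminal]
15. n9.ok = 1  [terminal]
16. n10.ok = -2  [terminal]
17. n7.acc = -7  [len(C.off) - 10]
18. n11.live = false  [C₂.acc > -7]
19. n12.key = 1  [terminal]
20. n13.sig = true  [terminal]
21. n11.val = "yz"  ["yz"]
22. n3.acc = -1  [C₁.acc - 6]
23. n14.off = "xx"  ["xx"]
24. n14.lab = 20  [B.depth * 3 - 25]
25. n15.live = false  [C.lab > 20]
26. n16.hot = 24  [terminal]
27. n15.val = "wn"  ["wn"]
28. n17.depth = 16  [C.lab * 3 - 44]
29. n18.ok = true  [terminal]
30. n17.idx = 1  [B.depth * 3 - 47]
31. n14.acc = 16  [C.lab * -2 + 56]
32. n19.val = 5  [C₀.acc + C₁.acc - 10]
33. n20.live = true  [S₀.val > 4]
34. n21.hot = 14  [terminal]
35. n22.ok = false  [terminal]
36. n20.val = "xk"  ["xk"]
37. n23.val = 8  [S₀.val * 3 - 7]
38. n24.sig = true  [terminal]
39. n25.hot = 3  [terminal]
40. n26.hot = 8  [terminal]
41. n23.key = 23  [S.val * 2 + 7]
42. n19.key = 30  [S₁.key * -2 + 76]
43. n2.idx = 26  [C₁.acc * 3 - 22]
44. n1.acc = -4  [len(C.off) - 6]
45. n27.ok = true  [terminal]
46. n0.key = 27  [C.acc * 2 + 35]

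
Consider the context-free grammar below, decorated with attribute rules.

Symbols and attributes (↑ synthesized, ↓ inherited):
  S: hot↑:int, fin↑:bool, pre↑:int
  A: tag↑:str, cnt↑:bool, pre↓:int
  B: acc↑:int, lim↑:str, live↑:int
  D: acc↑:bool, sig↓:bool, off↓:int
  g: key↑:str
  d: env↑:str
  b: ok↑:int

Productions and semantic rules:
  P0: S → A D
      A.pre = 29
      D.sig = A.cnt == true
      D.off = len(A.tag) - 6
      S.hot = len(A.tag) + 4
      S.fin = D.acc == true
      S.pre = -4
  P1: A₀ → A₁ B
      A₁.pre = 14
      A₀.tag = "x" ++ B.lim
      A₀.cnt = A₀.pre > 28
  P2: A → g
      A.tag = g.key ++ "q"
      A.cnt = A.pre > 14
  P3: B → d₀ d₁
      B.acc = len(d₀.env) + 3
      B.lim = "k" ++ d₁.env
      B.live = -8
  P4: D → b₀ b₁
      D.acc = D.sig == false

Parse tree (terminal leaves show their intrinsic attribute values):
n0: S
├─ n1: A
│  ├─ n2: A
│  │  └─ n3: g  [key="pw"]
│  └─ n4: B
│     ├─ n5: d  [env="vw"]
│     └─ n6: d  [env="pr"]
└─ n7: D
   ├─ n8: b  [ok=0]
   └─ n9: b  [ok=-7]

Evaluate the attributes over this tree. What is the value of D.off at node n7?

1. n1.pre = 29  [29]
2. n2.pre = 14  [14]
3. n3.key = "pw"  [terminal]
4. n2.tag = "pwq"  [g.key ++ "q"]
5. n2.cnt = false  [A.pre > 14]
6. n5.env = "vw"  [terminal]
7. n6.env = "pr"  [terminal]
8. n4.acc = 5  [len(d₀.env) + 3]
9. n4.lim = "kpr"  ["k" ++ d₁.env]
10. n4.live = -8  [-8]
11. n1.tag = "xkpr"  ["x" ++ B.lim]
12. n1.cnt = true  [A₀.pre > 28]
13. n7.sig = true  [A.cnt == true]
14. n7.off = -2  [len(A.tag) - 6]
15. n8.ok = 0  [terminal]
16. n9.ok = -7  [terminal]
17. n7.acc = false  [D.sig == false]
18. n0.hot = 8  [len(A.tag) + 4]
19. n0.fin = false  [D.acc == true]
20. n0.pre = -4  [-4]

-2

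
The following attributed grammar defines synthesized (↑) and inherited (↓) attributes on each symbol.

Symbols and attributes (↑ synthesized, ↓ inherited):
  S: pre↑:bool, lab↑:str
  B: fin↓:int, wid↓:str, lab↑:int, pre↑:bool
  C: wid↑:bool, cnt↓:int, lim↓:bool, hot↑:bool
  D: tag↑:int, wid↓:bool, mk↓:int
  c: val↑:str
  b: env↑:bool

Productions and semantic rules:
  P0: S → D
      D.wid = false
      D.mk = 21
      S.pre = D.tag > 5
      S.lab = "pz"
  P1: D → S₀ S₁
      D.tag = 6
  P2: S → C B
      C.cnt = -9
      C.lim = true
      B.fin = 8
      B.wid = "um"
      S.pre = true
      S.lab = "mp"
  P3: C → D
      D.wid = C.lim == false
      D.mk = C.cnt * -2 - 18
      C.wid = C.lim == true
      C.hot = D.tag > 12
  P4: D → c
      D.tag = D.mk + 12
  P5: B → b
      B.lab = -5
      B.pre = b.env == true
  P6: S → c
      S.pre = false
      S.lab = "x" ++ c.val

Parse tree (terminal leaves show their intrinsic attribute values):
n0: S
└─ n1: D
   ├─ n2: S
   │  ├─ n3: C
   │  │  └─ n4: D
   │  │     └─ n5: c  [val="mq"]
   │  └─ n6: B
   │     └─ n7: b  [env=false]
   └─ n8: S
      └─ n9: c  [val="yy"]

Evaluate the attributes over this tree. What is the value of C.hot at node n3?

1. n1.wid = false  [false]
2. n1.mk = 21  [21]
3. n3.cnt = -9  [-9]
4. n3.lim = true  [true]
5. n4.wid = false  [C.lim == false]
6. n4.mk = 0  [C.cnt * -2 - 18]
7. n5.val = "mq"  [terminal]
8. n4.tag = 12  [D.mk + 12]
9. n3.wid = true  [C.lim == true]
10. n3.hot = false  [D.tag > 12]
11. n6.fin = 8  [8]
12. n6.wid = "um"  ["um"]
13. n7.env = false  [terminal]
14. n6.lab = -5  [-5]
15. n6.pre = false  [b.env == true]
16. n2.pre = true  [true]
17. n2.lab = "mp"  ["mp"]
18. n9.val = "yy"  [terminal]
19. n8.pre = false  [false]
20. n8.lab = "xyy"  ["x" ++ c.val]
21. n1.tag = 6  [6]
22. n0.pre = true  [D.tag > 5]
23. n0.lab = "pz"  ["pz"]

false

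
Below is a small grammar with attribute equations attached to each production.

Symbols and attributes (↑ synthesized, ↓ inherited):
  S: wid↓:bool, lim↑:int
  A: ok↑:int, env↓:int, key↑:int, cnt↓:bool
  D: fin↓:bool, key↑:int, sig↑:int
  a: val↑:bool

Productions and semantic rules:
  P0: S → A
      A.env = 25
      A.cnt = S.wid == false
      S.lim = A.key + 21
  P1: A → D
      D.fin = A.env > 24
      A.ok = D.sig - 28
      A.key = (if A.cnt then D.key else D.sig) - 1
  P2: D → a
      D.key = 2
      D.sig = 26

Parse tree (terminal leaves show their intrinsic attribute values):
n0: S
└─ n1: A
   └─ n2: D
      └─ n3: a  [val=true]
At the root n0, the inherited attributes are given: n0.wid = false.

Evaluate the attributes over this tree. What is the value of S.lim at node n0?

1. n0.wid = false  [given at root]
2. n1.env = 25  [25]
3. n1.cnt = true  [S.wid == false]
4. n2.fin = true  [A.env > 24]
5. n3.val = true  [terminal]
6. n2.key = 2  [2]
7. n2.sig = 26  [26]
8. n1.ok = -2  [D.sig - 28]
9. n1.key = 1  [(if A.cnt then D.key else D.sig) - 1]
10. n0.lim = 22  [A.key + 21]

22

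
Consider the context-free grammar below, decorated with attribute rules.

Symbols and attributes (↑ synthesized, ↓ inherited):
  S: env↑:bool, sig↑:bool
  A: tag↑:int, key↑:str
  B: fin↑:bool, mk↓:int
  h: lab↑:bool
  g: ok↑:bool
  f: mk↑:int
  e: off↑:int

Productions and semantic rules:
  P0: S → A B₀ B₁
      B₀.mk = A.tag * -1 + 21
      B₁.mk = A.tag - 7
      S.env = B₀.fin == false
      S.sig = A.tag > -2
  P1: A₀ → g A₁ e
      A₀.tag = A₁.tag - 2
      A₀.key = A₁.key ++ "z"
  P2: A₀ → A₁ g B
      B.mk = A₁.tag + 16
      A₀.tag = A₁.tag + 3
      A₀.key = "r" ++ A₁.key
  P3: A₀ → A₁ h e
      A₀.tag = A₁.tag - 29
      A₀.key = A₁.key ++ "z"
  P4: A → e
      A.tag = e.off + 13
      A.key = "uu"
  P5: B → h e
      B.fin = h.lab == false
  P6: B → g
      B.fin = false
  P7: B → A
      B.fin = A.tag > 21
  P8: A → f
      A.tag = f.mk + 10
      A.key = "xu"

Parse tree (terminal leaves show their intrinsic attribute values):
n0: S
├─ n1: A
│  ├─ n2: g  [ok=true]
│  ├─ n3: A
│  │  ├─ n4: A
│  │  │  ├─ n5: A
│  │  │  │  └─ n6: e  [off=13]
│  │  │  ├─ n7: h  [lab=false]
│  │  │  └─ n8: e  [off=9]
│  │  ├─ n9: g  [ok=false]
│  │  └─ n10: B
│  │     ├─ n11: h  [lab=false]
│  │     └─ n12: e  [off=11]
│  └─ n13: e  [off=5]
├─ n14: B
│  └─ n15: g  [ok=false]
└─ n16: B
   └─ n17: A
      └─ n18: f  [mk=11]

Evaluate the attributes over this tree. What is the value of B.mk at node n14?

23

1. n2.ok = true  [terminal]
2. n6.off = 13  [terminal]
3. n5.tag = 26  [e.off + 13]
4. n5.key = "uu"  ["uu"]
5. n7.lab = false  [terminal]
6. n8.off = 9  [terminal]
7. n4.tag = -3  [A₁.tag - 29]
8. n4.key = "uuz"  [A₁.key ++ "z"]
9. n9.ok = false  [terminal]
10. n10.mk = 13  [A₁.tag + 16]
11. n11.lab = false  [terminal]
12. n12.off = 11  [terminal]
13. n10.fin = true  [h.lab == false]
14. n3.tag = 0  [A₁.tag + 3]
15. n3.key = "ruuz"  ["r" ++ A₁.key]
16. n13.off = 5  [terminal]
17. n1.tag = -2  [A₁.tag - 2]
18. n1.key = "ruuzz"  [A₁.key ++ "z"]
19. n14.mk = 23  [A.tag * -1 + 21]
20. n15.ok = false  [terminal]
21. n14.fin = false  [false]
22. n16.mk = -9  [A.tag - 7]
23. n18.mk = 11  [terminal]
24. n17.tag = 21  [f.mk + 10]
25. n17.key = "xu"  ["xu"]
26. n16.fin = false  [A.tag > 21]
27. n0.env = true  [B₀.fin == false]
28. n0.sig = false  [A.tag > -2]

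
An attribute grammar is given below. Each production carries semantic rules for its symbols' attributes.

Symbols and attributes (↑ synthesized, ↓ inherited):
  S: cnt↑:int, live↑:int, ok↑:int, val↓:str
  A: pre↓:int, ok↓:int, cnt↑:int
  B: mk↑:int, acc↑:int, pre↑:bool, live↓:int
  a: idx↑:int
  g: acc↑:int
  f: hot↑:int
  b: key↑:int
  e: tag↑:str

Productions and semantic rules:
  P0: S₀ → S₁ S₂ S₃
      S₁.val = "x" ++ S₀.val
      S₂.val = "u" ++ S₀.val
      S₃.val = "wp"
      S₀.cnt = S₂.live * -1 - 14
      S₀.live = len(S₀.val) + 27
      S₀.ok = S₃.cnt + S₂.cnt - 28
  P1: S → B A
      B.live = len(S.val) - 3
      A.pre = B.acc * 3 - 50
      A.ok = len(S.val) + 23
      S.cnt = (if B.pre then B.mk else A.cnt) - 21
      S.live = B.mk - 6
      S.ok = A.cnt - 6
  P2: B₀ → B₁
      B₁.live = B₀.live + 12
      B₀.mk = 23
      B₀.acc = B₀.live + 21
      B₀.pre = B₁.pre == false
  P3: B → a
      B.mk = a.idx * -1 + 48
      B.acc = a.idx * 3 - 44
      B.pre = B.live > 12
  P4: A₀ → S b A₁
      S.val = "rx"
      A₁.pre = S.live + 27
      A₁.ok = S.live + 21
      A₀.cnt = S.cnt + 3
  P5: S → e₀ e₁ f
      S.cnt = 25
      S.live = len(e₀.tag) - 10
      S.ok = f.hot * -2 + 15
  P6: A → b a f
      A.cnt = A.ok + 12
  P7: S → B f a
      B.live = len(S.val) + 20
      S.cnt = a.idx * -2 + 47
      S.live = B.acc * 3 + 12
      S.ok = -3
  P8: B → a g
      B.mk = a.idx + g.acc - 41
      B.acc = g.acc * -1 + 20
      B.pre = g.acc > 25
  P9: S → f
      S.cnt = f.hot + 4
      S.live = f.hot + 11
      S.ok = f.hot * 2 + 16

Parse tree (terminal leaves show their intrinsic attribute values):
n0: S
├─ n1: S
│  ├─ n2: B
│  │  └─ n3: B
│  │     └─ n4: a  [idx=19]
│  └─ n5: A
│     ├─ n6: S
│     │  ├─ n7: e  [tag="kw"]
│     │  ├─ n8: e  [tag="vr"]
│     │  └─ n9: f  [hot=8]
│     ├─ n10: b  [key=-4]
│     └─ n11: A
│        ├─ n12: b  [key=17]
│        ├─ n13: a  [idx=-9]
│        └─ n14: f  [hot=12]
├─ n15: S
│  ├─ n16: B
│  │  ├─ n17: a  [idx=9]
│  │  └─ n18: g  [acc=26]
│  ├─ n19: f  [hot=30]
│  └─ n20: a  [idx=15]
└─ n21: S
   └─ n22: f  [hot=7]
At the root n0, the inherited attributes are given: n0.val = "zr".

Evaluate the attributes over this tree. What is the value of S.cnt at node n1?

1. n0.val = "zr"  [given at root]
2. n1.val = "xzr"  ["x" ++ S₀.val]
3. n2.live = 0  [len(S.val) - 3]
4. n3.live = 12  [B₀.live + 12]
5. n4.idx = 19  [terminal]
6. n3.mk = 29  [a.idx * -1 + 48]
7. n3.acc = 13  [a.idx * 3 - 44]
8. n3.pre = false  [B.live > 12]
9. n2.mk = 23  [23]
10. n2.acc = 21  [B₀.live + 21]
11. n2.pre = true  [B₁.pre == false]
12. n5.pre = 13  [B.acc * 3 - 50]
13. n5.ok = 26  [len(S.val) + 23]
14. n6.val = "rx"  ["rx"]
15. n7.tag = "kw"  [terminal]
16. n8.tag = "vr"  [terminal]
17. n9.hot = 8  [terminal]
18. n6.cnt = 25  [25]
19. n6.live = -8  [len(e₀.tag) - 10]
20. n6.ok = -1  [f.hot * -2 + 15]
21. n10.key = -4  [terminal]
22. n11.pre = 19  [S.live + 27]
23. n11.ok = 13  [S.live + 21]
24. n12.key = 17  [terminal]
25. n13.idx = -9  [terminal]
26. n14.hot = 12  [terminal]
27. n11.cnt = 25  [A.ok + 12]
28. n5.cnt = 28  [S.cnt + 3]
29. n1.cnt = 2  [(if B.pre then B.mk else A.cnt) - 21]
30. n1.live = 17  [B.mk - 6]
31. n1.ok = 22  [A.cnt - 6]
32. n15.val = "uzr"  ["u" ++ S₀.val]
33. n16.live = 23  [len(S.val) + 20]
34. n17.idx = 9  [terminal]
35. n18.acc = 26  [terminal]
36. n16.mk = -6  [a.idx + g.acc - 41]
37. n16.acc = -6  [g.acc * -1 + 20]
38. n16.pre = true  [g.acc > 25]
39. n19.hot = 30  [terminal]
40. n20.idx = 15  [terminal]
41. n15.cnt = 17  [a.idx * -2 + 47]
42. n15.live = -6  [B.acc * 3 + 12]
43. n15.ok = -3  [-3]
44. n21.val = "wp"  ["wp"]
45. n22.hot = 7  [terminal]
46. n21.cnt = 11  [f.hot + 4]
47. n21.live = 18  [f.hot + 11]
48. n21.ok = 30  [f.hot * 2 + 16]
49. n0.cnt = -8  [S₂.live * -1 - 14]
50. n0.live = 29  [len(S₀.val) + 27]
51. n0.ok = 0  [S₃.cnt + S₂.cnt - 28]

2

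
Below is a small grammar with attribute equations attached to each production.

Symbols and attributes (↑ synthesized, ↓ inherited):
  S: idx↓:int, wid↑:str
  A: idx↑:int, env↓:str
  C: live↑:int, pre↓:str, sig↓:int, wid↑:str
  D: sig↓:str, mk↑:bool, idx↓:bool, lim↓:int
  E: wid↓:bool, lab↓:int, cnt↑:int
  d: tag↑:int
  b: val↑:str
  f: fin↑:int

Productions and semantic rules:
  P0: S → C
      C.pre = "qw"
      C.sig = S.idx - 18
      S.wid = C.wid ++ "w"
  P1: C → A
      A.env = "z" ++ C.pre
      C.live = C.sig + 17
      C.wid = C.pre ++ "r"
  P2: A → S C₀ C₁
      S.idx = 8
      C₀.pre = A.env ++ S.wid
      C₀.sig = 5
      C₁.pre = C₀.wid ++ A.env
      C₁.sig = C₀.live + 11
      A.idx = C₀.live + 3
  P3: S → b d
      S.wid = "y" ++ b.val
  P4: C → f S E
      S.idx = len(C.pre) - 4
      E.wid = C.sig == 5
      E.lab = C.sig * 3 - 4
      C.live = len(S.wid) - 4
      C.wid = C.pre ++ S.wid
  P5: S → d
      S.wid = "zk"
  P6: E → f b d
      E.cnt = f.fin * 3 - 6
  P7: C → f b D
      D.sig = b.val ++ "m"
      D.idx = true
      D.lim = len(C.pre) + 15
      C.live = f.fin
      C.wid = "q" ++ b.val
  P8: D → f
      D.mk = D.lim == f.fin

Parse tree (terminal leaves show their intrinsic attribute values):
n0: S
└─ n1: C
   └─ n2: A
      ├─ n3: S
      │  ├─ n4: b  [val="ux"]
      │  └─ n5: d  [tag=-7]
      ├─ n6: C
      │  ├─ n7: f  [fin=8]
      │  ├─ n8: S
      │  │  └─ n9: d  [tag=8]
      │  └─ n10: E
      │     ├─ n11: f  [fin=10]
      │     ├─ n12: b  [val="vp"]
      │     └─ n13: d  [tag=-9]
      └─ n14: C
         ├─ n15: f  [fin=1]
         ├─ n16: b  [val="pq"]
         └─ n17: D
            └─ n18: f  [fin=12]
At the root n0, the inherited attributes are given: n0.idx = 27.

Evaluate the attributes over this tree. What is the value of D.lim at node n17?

1. n0.idx = 27  [given at root]
2. n1.pre = "qw"  ["qw"]
3. n1.sig = 9  [S.idx - 18]
4. n2.env = "zqw"  ["z" ++ C.pre]
5. n3.idx = 8  [8]
6. n4.val = "ux"  [terminal]
7. n5.tag = -7  [terminal]
8. n3.wid = "yux"  ["y" ++ b.val]
9. n6.pre = "zqwyux"  [A.env ++ S.wid]
10. n6.sig = 5  [5]
11. n7.fin = 8  [terminal]
12. n8.idx = 2  [len(C.pre) - 4]
13. n9.tag = 8  [terminal]
14. n8.wid = "zk"  ["zk"]
15. n10.wid = true  [C.sig == 5]
16. n10.lab = 11  [C.sig * 3 - 4]
17. n11.fin = 10  [terminal]
18. n12.val = "vp"  [terminal]
19. n13.tag = -9  [terminal]
20. n10.cnt = 24  [f.fin * 3 - 6]
21. n6.live = -2  [len(S.wid) - 4]
22. n6.wid = "zqwyuxzk"  [C.pre ++ S.wid]
23. n14.pre = "zqwyuxzkzqw"  [C₀.wid ++ A.env]
24. n14.sig = 9  [C₀.live + 11]
25. n15.fin = 1  [terminal]
26. n16.val = "pq"  [terminal]
27. n17.sig = "pqm"  [b.val ++ "m"]
28. n17.idx = true  [true]
29. n17.lim = 26  [len(C.pre) + 15]
30. n18.fin = 12  [terminal]
31. n17.mk = false  [D.lim == f.fin]
32. n14.live = 1  [f.fin]
33. n14.wid = "qpq"  ["q" ++ b.val]
34. n2.idx = 1  [C₀.live + 3]
35. n1.live = 26  [C.sig + 17]
36. n1.wid = "qwr"  [C.pre ++ "r"]
37. n0.wid = "qwrw"  [C.wid ++ "w"]

26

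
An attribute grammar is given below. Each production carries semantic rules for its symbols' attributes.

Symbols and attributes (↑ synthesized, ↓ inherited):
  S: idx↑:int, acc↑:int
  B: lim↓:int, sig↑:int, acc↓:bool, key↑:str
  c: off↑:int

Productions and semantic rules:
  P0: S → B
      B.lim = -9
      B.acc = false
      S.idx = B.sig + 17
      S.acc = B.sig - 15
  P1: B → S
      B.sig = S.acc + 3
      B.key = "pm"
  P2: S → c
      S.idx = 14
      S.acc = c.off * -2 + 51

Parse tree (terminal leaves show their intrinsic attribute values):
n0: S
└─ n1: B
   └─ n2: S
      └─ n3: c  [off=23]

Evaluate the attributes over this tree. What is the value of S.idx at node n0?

1. n1.lim = -9  [-9]
2. n1.acc = false  [false]
3. n3.off = 23  [terminal]
4. n2.idx = 14  [14]
5. n2.acc = 5  [c.off * -2 + 51]
6. n1.sig = 8  [S.acc + 3]
7. n1.key = "pm"  ["pm"]
8. n0.idx = 25  [B.sig + 17]
9. n0.acc = -7  [B.sig - 15]

25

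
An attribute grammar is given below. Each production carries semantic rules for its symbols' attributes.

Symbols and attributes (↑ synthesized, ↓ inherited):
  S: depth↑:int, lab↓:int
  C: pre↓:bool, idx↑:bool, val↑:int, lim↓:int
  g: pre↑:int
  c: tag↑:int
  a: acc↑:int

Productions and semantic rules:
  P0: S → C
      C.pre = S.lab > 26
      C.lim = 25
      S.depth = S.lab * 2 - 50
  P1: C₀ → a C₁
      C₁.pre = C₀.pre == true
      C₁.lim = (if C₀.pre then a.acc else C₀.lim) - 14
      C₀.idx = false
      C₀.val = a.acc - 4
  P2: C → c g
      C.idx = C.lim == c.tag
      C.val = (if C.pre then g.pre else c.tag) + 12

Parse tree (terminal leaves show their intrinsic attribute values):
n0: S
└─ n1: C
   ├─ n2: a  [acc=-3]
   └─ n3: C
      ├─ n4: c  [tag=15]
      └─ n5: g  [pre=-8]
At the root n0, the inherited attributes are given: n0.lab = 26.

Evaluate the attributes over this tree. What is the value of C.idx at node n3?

1. n0.lab = 26  [given at root]
2. n1.pre = false  [S.lab > 26]
3. n1.lim = 25  [25]
4. n2.acc = -3  [terminal]
5. n3.pre = false  [C₀.pre == true]
6. n3.lim = 11  [(if C₀.pre then a.acc else C₀.lim) - 14]
7. n4.tag = 15  [terminal]
8. n5.pre = -8  [terminal]
9. n3.idx = false  [C.lim == c.tag]
10. n3.val = 27  [(if C.pre then g.pre else c.tag) + 12]
11. n1.idx = false  [false]
12. n1.val = -7  [a.acc - 4]
13. n0.depth = 2  [S.lab * 2 - 50]

false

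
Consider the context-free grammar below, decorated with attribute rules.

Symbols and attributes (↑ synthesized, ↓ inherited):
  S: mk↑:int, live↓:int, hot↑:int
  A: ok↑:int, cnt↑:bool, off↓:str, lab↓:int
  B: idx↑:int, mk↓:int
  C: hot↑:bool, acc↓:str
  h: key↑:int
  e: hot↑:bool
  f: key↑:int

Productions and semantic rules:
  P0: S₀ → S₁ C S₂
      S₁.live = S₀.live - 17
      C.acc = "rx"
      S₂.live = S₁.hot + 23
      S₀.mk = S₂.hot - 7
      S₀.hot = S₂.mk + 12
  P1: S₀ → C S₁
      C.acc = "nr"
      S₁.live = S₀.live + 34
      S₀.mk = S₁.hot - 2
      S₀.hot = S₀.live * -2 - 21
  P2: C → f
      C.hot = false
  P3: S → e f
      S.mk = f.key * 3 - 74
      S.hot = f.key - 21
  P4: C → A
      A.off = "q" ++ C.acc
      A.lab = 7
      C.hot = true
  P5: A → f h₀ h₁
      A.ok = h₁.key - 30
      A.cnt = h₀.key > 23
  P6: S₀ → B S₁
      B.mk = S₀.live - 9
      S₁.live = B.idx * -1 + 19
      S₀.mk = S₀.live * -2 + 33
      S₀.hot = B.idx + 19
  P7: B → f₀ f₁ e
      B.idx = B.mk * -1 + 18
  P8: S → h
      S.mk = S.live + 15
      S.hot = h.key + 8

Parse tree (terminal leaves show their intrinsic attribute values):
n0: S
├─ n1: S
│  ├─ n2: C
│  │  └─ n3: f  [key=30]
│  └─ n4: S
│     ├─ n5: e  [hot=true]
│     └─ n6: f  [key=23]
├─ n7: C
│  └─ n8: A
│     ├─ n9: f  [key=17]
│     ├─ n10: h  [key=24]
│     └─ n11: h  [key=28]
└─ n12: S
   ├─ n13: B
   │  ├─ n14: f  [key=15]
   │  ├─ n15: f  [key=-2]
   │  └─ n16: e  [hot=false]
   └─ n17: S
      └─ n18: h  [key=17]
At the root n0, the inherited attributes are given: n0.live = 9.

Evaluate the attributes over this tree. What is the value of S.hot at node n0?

1. n0.live = 9  [given at root]
2. n1.live = -8  [S₀.live - 17]
3. n2.acc = "nr"  ["nr"]
4. n3.key = 30  [terminal]
5. n2.hot = false  [false]
6. n4.live = 26  [S₀.live + 34]
7. n5.hot = true  [terminal]
8. n6.key = 23  [terminal]
9. n4.mk = -5  [f.key * 3 - 74]
10. n4.hot = 2  [f.key - 21]
11. n1.mk = 0  [S₁.hot - 2]
12. n1.hot = -5  [S₀.live * -2 - 21]
13. n7.acc = "rx"  ["rx"]
14. n8.off = "qrx"  ["q" ++ C.acc]
15. n8.lab = 7  [7]
16. n9.key = 17  [terminal]
17. n10.key = 24  [terminal]
18. n11.key = 28  [terminal]
19. n8.ok = -2  [h₁.key - 30]
20. n8.cnt = true  [h₀.key > 23]
21. n7.hot = true  [true]
22. n12.live = 18  [S₁.hot + 23]
23. n13.mk = 9  [S₀.live - 9]
24. n14.key = 15  [terminal]
25. n15.key = -2  [terminal]
26. n16.hot = false  [terminal]
27. n13.idx = 9  [B.mk * -1 + 18]
28. n17.live = 10  [B.idx * -1 + 19]
29. n18.key = 17  [terminal]
30. n17.mk = 25  [S.live + 15]
31. n17.hot = 25  [h.key + 8]
32. n12.mk = -3  [S₀.live * -2 + 33]
33. n12.hot = 28  [B.idx + 19]
34. n0.mk = 21  [S₂.hot - 7]
35. n0.hot = 9  [S₂.mk + 12]

9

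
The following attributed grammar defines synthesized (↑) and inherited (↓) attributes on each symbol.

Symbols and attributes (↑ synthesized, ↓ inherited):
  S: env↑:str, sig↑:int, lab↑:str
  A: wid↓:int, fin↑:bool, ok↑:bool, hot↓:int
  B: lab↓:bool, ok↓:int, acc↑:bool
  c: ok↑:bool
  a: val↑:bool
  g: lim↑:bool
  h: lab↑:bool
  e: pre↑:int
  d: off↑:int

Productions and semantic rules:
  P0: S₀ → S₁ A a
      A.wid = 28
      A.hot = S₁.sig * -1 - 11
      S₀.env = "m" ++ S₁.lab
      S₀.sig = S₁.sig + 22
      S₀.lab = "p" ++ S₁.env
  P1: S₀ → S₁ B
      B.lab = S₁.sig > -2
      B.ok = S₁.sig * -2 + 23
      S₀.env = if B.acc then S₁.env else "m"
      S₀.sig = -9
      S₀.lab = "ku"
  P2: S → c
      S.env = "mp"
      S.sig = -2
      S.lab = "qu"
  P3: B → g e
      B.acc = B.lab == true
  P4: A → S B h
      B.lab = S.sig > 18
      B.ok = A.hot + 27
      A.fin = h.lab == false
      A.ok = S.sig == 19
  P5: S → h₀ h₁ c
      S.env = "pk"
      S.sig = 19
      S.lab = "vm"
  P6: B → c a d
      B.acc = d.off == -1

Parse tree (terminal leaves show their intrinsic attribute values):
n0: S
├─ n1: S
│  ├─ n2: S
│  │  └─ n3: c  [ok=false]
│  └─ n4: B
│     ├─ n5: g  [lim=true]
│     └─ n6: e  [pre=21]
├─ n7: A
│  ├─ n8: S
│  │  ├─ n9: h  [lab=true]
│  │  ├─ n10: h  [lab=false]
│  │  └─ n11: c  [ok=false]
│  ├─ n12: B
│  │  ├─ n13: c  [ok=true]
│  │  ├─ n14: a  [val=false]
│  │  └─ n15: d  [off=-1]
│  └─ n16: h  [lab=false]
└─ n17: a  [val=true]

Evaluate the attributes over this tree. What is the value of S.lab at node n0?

"pm"

1. n3.ok = false  [terminal]
2. n2.env = "mp"  ["mp"]
3. n2.sig = -2  [-2]
4. n2.lab = "qu"  ["qu"]
5. n4.lab = false  [S₁.sig > -2]
6. n4.ok = 27  [S₁.sig * -2 + 23]
7. n5.lim = true  [terminal]
8. n6.pre = 21  [terminal]
9. n4.acc = false  [B.lab == true]
10. n1.env = "m"  [if B.acc then S₁.env else "m"]
11. n1.sig = -9  [-9]
12. n1.lab = "ku"  ["ku"]
13. n7.wid = 28  [28]
14. n7.hot = -2  [S₁.sig * -1 - 11]
15. n9.lab = true  [terminal]
16. n10.lab = false  [terminal]
17. n11.ok = false  [terminal]
18. n8.env = "pk"  ["pk"]
19. n8.sig = 19  [19]
20. n8.lab = "vm"  ["vm"]
21. n12.lab = true  [S.sig > 18]
22. n12.ok = 25  [A.hot + 27]
23. n13.ok = true  [terminal]
24. n14.val = false  [terminal]
25. n15.off = -1  [terminal]
26. n12.acc = true  [d.off == -1]
27. n16.lab = false  [terminal]
28. n7.fin = true  [h.lab == false]
29. n7.ok = true  [S.sig == 19]
30. n17.val = true  [terminal]
31. n0.env = "mku"  ["m" ++ S₁.lab]
32. n0.sig = 13  [S₁.sig + 22]
33. n0.lab = "pm"  ["p" ++ S₁.env]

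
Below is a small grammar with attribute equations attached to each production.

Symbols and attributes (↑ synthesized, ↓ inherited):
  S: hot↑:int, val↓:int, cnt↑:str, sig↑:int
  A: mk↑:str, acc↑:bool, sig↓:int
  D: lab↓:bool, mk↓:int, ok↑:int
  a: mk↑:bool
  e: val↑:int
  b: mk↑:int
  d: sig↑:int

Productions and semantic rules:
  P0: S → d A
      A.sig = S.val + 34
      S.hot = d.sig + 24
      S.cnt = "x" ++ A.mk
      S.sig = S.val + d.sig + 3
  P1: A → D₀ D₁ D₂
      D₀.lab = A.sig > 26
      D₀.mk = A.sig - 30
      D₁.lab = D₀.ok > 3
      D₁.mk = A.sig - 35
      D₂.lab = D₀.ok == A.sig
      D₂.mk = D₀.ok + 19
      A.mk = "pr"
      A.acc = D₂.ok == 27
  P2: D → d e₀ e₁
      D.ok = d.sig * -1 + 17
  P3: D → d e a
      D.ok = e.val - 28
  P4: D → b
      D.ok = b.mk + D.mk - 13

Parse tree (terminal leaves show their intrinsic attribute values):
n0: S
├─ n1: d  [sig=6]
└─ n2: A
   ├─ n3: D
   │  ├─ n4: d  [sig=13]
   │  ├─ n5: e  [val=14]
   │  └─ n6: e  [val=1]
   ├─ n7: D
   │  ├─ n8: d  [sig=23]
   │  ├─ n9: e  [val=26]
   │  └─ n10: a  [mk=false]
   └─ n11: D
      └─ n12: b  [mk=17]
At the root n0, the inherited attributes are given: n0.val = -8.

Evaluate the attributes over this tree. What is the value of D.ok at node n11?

27

1. n0.val = -8  [given at root]
2. n1.sig = 6  [terminal]
3. n2.sig = 26  [S.val + 34]
4. n3.lab = false  [A.sig > 26]
5. n3.mk = -4  [A.sig - 30]
6. n4.sig = 13  [terminal]
7. n5.val = 14  [terminal]
8. n6.val = 1  [terminal]
9. n3.ok = 4  [d.sig * -1 + 17]
10. n7.lab = true  [D₀.ok > 3]
11. n7.mk = -9  [A.sig - 35]
12. n8.sig = 23  [terminal]
13. n9.val = 26  [terminal]
14. n10.mk = false  [terminal]
15. n7.ok = -2  [e.val - 28]
16. n11.lab = false  [D₀.ok == A.sig]
17. n11.mk = 23  [D₀.ok + 19]
18. n12.mk = 17  [terminal]
19. n11.ok = 27  [b.mk + D.mk - 13]
20. n2.mk = "pr"  ["pr"]
21. n2.acc = true  [D₂.ok == 27]
22. n0.hot = 30  [d.sig + 24]
23. n0.cnt = "xpr"  ["x" ++ A.mk]
24. n0.sig = 1  [S.val + d.sig + 3]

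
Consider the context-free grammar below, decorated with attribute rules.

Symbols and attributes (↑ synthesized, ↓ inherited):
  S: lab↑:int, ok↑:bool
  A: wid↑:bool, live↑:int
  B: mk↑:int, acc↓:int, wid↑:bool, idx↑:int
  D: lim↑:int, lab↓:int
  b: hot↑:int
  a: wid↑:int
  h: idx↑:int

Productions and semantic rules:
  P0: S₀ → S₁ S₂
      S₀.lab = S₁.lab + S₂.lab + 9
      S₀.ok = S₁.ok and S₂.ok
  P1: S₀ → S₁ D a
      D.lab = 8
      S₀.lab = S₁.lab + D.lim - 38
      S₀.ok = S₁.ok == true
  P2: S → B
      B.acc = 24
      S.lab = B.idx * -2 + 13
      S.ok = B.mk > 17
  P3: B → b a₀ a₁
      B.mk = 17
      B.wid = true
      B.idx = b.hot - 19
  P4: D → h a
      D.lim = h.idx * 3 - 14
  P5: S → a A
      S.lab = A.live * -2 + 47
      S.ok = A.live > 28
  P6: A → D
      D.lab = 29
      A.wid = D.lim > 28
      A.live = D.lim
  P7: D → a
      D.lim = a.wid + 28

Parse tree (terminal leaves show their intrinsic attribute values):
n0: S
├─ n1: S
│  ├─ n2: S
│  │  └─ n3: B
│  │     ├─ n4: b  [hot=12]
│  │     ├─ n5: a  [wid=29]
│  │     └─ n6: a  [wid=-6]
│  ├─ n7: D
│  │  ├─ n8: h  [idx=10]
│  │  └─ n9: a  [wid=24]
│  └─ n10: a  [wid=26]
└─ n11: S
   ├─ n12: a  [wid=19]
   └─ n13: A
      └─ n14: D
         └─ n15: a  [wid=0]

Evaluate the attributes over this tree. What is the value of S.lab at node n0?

1. n3.acc = 24  [24]
2. n4.hot = 12  [terminal]
3. n5.wid = 29  [terminal]
4. n6.wid = -6  [terminal]
5. n3.mk = 17  [17]
6. n3.wid = true  [true]
7. n3.idx = -7  [b.hot - 19]
8. n2.lab = 27  [B.idx * -2 + 13]
9. n2.ok = false  [B.mk > 17]
10. n7.lab = 8  [8]
11. n8.idx = 10  [terminal]
12. n9.wid = 24  [terminal]
13. n7.lim = 16  [h.idx * 3 - 14]
14. n10.wid = 26  [terminal]
15. n1.lab = 5  [S₁.lab + D.lim - 38]
16. n1.ok = false  [S₁.ok == true]
17. n12.wid = 19  [terminal]
18. n14.lab = 29  [29]
19. n15.wid = 0  [terminal]
20. n14.lim = 28  [a.wid + 28]
21. n13.wid = false  [D.lim > 28]
22. n13.live = 28  [D.lim]
23. n11.lab = -9  [A.live * -2 + 47]
24. n11.ok = false  [A.live > 28]
25. n0.lab = 5  [S₁.lab + S₂.lab + 9]
26. n0.ok = false  [S₁.ok and S₂.ok]

5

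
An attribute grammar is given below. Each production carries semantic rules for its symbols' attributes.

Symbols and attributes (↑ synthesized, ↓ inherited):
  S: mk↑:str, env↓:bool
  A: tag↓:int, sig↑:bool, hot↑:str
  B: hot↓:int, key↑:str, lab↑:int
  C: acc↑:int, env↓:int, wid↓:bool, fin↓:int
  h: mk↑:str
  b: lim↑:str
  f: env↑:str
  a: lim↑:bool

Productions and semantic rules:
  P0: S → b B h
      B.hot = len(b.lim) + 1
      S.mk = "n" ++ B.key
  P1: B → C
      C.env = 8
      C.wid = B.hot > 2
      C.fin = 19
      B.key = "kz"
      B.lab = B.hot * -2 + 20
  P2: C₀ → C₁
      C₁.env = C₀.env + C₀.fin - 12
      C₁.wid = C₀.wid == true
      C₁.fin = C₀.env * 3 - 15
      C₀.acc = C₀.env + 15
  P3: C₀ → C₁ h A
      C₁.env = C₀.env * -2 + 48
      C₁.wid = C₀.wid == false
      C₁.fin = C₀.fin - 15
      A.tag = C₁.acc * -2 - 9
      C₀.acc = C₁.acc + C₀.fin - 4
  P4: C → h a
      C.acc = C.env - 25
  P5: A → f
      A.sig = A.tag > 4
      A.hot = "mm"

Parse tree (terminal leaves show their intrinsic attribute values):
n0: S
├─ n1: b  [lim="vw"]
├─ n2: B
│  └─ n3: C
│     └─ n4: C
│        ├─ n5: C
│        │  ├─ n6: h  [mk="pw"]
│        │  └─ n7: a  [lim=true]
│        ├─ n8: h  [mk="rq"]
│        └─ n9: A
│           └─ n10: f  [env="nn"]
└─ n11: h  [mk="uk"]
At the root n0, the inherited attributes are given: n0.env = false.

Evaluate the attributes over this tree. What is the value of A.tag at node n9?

1. n0.env = false  [given at root]
2. n1.lim = "vw"  [terminal]
3. n2.hot = 3  [len(b.lim) + 1]
4. n3.env = 8  [8]
5. n3.wid = true  [B.hot > 2]
6. n3.fin = 19  [19]
7. n4.env = 15  [C₀.env + C₀.fin - 12]
8. n4.wid = true  [C₀.wid == true]
9. n4.fin = 9  [C₀.env * 3 - 15]
10. n5.env = 18  [C₀.env * -2 + 48]
11. n5.wid = false  [C₀.wid == false]
12. n5.fin = -6  [C₀.fin - 15]
13. n6.mk = "pw"  [terminal]
14. n7.lim = true  [terminal]
15. n5.acc = -7  [C.env - 25]
16. n8.mk = "rq"  [terminal]
17. n9.tag = 5  [C₁.acc * -2 - 9]
18. n10.env = "nn"  [terminal]
19. n9.sig = true  [A.tag > 4]
20. n9.hot = "mm"  ["mm"]
21. n4.acc = -2  [C₁.acc + C₀.fin - 4]
22. n3.acc = 23  [C₀.env + 15]
23. n2.key = "kz"  ["kz"]
24. n2.lab = 14  [B.hot * -2 + 20]
25. n11.mk = "uk"  [terminal]
26. n0.mk = "nkz"  ["n" ++ B.key]

5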